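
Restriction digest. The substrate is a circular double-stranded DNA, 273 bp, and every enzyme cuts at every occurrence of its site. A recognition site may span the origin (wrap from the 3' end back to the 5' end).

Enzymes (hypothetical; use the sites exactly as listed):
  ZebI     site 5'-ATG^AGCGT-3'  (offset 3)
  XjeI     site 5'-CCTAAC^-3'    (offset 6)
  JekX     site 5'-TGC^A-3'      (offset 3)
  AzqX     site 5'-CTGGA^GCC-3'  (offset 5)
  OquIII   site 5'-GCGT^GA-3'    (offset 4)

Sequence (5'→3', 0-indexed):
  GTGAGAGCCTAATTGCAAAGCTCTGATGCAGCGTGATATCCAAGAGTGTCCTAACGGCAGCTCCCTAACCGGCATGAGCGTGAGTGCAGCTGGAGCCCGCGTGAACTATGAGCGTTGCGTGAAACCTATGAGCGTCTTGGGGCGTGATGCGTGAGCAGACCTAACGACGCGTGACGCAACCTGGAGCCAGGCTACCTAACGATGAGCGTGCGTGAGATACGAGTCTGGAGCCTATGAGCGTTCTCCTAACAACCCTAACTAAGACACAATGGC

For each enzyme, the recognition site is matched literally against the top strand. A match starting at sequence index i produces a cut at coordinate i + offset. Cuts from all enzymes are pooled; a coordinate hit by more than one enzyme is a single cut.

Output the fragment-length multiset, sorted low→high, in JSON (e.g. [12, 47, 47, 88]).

[4,5,5,6,7,7,7,7,7,8,8,9,9,10,10,13,13,13,14,14,14,15,15,16,16,21]

Scan for sites:
  ZebI ATGAGCGT/3: at [73, 107, 127, 201, 233] ⇒ [76, 110, 130, 204, 236]
  XjeI CCTAAC/6: at [49, 63, 159, 194, 244, 253] ⇒ [55, 69, 165, 200, 250, 259]
  JekX TGCA/3: at [13, 26, 84] ⇒ [16, 29, 87]
  AzqX CTGGAGCC/5: at [89, 180, 224] ⇒ [94, 185, 229]
  OquIII GCGTGA/4: at [30, 77, 98, 116, 141, 148, 168, 209, 271] ⇒ [2, 34, 81, 102, 120, 145, 152, 172, 213]

All cut coordinates (distinct, sorted): [2, 16, 29, 34, 55, 69, 76, 81, 87, 94, 102, 110, 120, 130, 145, 152, 165, 172, 185, 200, 204, 213, 229, 236, 250, 259]

Fragments:
  2→16: 14 bp
  16→29: 13 bp
  29→34: 5 bp
  34→55: 21 bp
  55→69: 14 bp
  69→76: 7 bp
  76→81: 5 bp
  81→87: 6 bp
  87→94: 7 bp
  94→102: 8 bp
  102→110: 8 bp
  110→120: 10 bp
  120→130: 10 bp
  130→145: 15 bp
  145→152: 7 bp
  152→165: 13 bp
  165→172: 7 bp
  172→185: 13 bp
  185→200: 15 bp
  200→204: 4 bp
  204→213: 9 bp
  213→229: 16 bp
  229→236: 7 bp
  236→250: 14 bp
  250→259: 9 bp
  259→2 (wrap): 273-259+2 = 16 bp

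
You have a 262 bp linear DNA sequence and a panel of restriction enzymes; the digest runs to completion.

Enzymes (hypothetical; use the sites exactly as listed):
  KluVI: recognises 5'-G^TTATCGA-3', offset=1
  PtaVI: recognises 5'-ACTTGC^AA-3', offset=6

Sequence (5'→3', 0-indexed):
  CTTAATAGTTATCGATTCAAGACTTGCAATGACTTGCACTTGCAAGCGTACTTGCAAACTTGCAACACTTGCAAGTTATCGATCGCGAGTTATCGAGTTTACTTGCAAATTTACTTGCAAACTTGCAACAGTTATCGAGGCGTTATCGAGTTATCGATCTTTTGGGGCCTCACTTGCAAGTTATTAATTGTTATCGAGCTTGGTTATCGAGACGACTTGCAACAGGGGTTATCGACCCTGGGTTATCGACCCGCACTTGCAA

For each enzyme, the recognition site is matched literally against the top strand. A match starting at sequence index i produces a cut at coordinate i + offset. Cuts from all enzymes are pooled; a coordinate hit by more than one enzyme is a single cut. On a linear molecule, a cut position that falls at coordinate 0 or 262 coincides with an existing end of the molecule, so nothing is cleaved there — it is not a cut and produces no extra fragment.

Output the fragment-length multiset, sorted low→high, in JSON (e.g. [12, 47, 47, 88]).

[2,3,5,8,8,8,8,8,9,11,12,12,13,13,14,14,16,17,17,18,19,27]

Scan for sites:
  KluVI (GTTATCGA, off=1): starts [7, 74, 88, 130, 141, 149, 189, 202, 227, 241] → cuts [8, 75, 89, 131, 142, 150, 190, 203, 228, 242]
  PtaVI (ACTTGCAA, off=6): starts [21, 37, 49, 57, 66, 100, 112, 120, 171, 214, 254] → cuts [27, 43, 55, 63, 72, 106, 118, 126, 177, 220, 260]

Pooled cuts: [8, 27, 43, 55, 63, 72, 75, 89, 106, 118, 126, 131, 142, 150, 177, 190, 203, 220, 228, 242, 260]

Fragment lengths:
  [0,8): 8 bp
  [8,27): 19 bp
  [27,43): 16 bp
  [43,55): 12 bp
  [55,63): 8 bp
  [63,72): 9 bp
  [72,75): 3 bp
  [75,89): 14 bp
  [89,106): 17 bp
  [106,118): 12 bp
  [118,126): 8 bp
  [126,131): 5 bp
  [131,142): 11 bp
  [142,150): 8 bp
  [150,177): 27 bp
  [177,190): 13 bp
  [190,203): 13 bp
  [203,220): 17 bp
  [220,228): 8 bp
  [228,242): 14 bp
  [242,260): 18 bp
  [260,262): 2 bp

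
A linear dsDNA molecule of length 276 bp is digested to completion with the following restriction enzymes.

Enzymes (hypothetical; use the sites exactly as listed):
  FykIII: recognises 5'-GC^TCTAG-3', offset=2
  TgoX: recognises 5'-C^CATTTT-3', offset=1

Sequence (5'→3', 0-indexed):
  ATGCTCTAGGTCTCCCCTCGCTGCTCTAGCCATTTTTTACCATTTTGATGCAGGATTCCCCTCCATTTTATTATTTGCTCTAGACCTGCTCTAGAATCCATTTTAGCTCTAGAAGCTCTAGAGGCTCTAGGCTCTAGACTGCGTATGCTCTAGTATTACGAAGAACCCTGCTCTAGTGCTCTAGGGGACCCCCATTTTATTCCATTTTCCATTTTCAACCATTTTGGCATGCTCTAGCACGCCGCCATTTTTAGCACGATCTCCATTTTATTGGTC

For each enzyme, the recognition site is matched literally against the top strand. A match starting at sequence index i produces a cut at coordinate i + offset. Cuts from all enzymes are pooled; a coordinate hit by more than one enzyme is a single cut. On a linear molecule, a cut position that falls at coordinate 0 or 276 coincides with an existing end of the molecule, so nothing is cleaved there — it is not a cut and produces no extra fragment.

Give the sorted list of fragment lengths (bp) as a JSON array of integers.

[4,6,7,7,8,9,9,9,9,10,10,10,11,13,13,13,13,15,16,18,20,23,23]

Scan for sites:
  FykIII (GCTCTAG, off=2): starts [2, 22, 76, 87, 105, 114, 123, 130, 146, 169, 177, 230] → cuts [4, 24, 78, 89, 107, 116, 125, 132, 148, 171, 179, 232]
  TgoX (CCATTTT, off=1): starts [29, 39, 62, 97, 191, 201, 208, 218, 244, 262] → cuts [30, 40, 63, 98, 192, 202, 209, 219, 245, 263]

Pooled cuts: [4, 24, 30, 40, 63, 78, 89, 98, 107, 116, 125, 132, 148, 171, 179, 192, 202, 209, 219, 232, 245, 263]

Fragments:
  [0,4): 4 bp
  [4,24): 20 bp
  [24,30): 6 bp
  [30,40): 10 bp
  [40,63): 23 bp
  [63,78): 15 bp
  [78,89): 11 bp
  [89,98): 9 bp
  [98,107): 9 bp
  [107,116): 9 bp
  [116,125): 9 bp
  [125,132): 7 bp
  [132,148): 16 bp
  [148,171): 23 bp
  [171,179): 8 bp
  [179,192): 13 bp
  [192,202): 10 bp
  [202,209): 7 bp
  [209,219): 10 bp
  [219,232): 13 bp
  [232,245): 13 bp
  [245,263): 18 bp
  [263,276): 13 bp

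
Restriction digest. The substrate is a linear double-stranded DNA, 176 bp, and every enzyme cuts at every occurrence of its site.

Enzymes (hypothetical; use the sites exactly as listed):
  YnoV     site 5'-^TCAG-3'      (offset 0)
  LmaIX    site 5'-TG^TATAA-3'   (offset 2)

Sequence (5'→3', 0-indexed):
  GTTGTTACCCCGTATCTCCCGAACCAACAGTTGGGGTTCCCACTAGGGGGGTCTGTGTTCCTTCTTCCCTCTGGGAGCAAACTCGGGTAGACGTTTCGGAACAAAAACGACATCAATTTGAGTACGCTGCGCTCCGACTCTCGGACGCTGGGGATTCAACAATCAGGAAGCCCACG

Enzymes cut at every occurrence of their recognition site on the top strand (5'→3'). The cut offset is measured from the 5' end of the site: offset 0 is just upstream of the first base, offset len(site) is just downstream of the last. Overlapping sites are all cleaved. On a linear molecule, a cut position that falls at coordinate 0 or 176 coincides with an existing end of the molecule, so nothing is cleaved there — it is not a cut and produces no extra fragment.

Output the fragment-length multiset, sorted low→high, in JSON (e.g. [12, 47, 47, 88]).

Per-enzyme occurrences:
  YnoV TCAG/0: at [162] ⇒ [162]
  LmaIX (TGTATAA, off=2): no sites

Pooled cuts: [162]

Fragment lengths:
  [0,162): 162 bp
  [162,176): 14 bp

[14,162]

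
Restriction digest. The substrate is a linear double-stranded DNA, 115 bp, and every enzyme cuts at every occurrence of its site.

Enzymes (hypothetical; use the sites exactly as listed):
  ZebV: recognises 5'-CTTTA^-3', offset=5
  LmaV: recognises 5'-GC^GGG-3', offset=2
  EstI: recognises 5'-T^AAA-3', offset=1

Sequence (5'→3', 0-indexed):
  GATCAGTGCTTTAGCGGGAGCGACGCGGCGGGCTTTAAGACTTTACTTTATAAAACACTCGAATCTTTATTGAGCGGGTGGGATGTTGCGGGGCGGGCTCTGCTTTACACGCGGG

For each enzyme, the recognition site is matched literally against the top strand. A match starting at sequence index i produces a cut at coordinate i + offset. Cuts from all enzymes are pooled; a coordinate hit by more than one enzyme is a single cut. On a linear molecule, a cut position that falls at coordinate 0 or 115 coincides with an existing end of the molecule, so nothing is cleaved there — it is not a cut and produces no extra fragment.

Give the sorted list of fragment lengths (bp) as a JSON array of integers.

[1,2,3,5,5,5,6,8,8,13,13,14,14,18]

Scan for sites:
  ZebV (CTTTA, off=5): starts [8, 32, 40, 45, 64, 102] → cuts [13, 37, 45, 50, 69, 107]
  LmaV (GCGGG, off=2): starts [13, 27, 73, 87, 92, 110] → cuts [15, 29, 75, 89, 94, 112]
  EstI (TAAA, off=1): starts [50] → cuts [51]

Pooled cuts: [13, 15, 29, 37, 45, 50, 51, 69, 75, 89, 94, 107, 112]

Fragments:
  [0,13): 13 bp
  [13,15): 2 bp
  [15,29): 14 bp
  [29,37): 8 bp
  [37,45): 8 bp
  [45,50): 5 bp
  [50,51): 1 bp
  [51,69): 18 bp
  [69,75): 6 bp
  [75,89): 14 bp
  [89,94): 5 bp
  [94,107): 13 bp
  [107,112): 5 bp
  [112,115): 3 bp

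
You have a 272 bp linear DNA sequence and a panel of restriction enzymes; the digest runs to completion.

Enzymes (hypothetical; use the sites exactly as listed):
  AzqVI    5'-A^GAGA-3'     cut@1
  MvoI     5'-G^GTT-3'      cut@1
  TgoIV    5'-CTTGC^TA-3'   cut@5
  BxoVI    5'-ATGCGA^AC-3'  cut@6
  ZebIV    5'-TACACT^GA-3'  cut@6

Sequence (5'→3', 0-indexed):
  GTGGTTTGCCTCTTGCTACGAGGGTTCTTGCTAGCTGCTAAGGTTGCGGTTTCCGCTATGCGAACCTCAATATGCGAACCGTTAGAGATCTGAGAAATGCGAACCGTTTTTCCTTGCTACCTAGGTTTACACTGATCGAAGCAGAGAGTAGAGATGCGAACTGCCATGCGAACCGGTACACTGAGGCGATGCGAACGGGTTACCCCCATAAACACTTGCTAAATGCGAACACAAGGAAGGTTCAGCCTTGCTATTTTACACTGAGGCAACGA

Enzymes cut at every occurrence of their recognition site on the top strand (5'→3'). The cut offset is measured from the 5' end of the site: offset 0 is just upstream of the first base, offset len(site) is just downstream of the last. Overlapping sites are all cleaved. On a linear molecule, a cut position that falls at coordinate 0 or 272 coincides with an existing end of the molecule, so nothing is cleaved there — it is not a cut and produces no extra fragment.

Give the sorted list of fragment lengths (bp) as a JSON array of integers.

Site scan:
  AzqVI AGAGA/1: at [83, 142, 149] ⇒ [84, 143, 150]
  MvoI GGTT/1: at [2, 22, 41, 47, 123, 197, 238] ⇒ [3, 23, 42, 48, 124, 198, 239]
  TgoIV CTTGCTA/5: at [11, 26, 112, 214, 246] ⇒ [16, 31, 117, 219, 251]
  BxoVI ATGCGAAC/6: at [57, 71, 96, 153, 165, 188, 222] ⇒ [63, 77, 102, 159, 171, 194, 228]
  ZebIV TACACTGA/6: at [127, 176, 256] ⇒ [133, 182, 262]

Pooled cuts: [3, 16, 23, 31, 42, 48, 63, 77, 84, 102, 117, 124, 133, 143, 150, 159, 171, 182, 194, 198, 219, 228, 239, 251, 262]

Fragments:
  [0,3): 3 bp
  [3,16): 13 bp
  [16,23): 7 bp
  [23,31): 8 bp
  [31,42): 11 bp
  [42,48): 6 bp
  [48,63): 15 bp
  [63,77): 14 bp
  [77,84): 7 bp
  [84,102): 18 bp
  [102,117): 15 bp
  [117,124): 7 bp
  [124,133): 9 bp
  [133,143): 10 bp
  [143,150): 7 bp
  [150,159): 9 bp
  [159,171): 12 bp
  [171,182): 11 bp
  [182,194): 12 bp
  [194,198): 4 bp
  [198,219): 21 bp
  [219,228): 9 bp
  [228,239): 11 bp
  [239,251): 12 bp
  [251,262): 11 bp
  [262,272): 10 bp

[3,4,6,7,7,7,7,8,9,9,9,10,10,11,11,11,11,12,12,12,13,14,15,15,18,21]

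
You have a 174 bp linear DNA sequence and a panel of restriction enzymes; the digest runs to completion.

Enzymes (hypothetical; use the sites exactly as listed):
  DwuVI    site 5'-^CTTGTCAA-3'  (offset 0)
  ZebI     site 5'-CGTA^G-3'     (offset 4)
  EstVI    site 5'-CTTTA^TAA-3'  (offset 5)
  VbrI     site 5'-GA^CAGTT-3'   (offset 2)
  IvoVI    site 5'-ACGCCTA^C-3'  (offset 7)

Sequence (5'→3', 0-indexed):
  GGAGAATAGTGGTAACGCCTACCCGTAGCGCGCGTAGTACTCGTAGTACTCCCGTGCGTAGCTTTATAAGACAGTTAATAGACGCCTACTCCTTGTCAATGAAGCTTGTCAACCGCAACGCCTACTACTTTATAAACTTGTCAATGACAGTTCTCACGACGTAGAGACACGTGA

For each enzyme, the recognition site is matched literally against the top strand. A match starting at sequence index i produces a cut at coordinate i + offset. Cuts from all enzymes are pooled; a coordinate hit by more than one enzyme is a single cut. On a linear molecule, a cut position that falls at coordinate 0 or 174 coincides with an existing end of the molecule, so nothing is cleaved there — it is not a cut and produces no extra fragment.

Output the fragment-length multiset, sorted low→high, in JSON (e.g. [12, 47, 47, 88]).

Site scan:
  DwuVI (CTTGTCAA, off=0): starts [91, 104, 136] → cuts [91, 104, 136]
  ZebI (CGTAG, off=4): starts [23, 32, 41, 56, 159] → cuts [27, 36, 45, 60, 163]
  EstVI (CTTTATAA, off=5): starts [61, 127] → cuts [66, 132]
  VbrI (GACAGTT, off=2): starts [69, 145] → cuts [71, 147]
  IvoVI (ACGCCTAC, off=7): starts [14, 81, 117] → cuts [21, 88, 124]

Pooled cuts: [21, 27, 36, 45, 60, 66, 71, 88, 91, 104, 124, 132, 136, 147, 163]

Fragment lengths:
  [0,21): 21 bp
  [21,27): 6 bp
  [27,36): 9 bp
  [36,45): 9 bp
  [45,60): 15 bp
  [60,66): 6 bp
  [66,71): 5 bp
  [71,88): 17 bp
  [88,91): 3 bp
  [91,104): 13 bp
  [104,124): 20 bp
  [124,132): 8 bp
  [132,136): 4 bp
  [136,147): 11 bp
  [147,163): 16 bp
  [163,174): 11 bp

[3,4,5,6,6,8,9,9,11,11,13,15,16,17,20,21]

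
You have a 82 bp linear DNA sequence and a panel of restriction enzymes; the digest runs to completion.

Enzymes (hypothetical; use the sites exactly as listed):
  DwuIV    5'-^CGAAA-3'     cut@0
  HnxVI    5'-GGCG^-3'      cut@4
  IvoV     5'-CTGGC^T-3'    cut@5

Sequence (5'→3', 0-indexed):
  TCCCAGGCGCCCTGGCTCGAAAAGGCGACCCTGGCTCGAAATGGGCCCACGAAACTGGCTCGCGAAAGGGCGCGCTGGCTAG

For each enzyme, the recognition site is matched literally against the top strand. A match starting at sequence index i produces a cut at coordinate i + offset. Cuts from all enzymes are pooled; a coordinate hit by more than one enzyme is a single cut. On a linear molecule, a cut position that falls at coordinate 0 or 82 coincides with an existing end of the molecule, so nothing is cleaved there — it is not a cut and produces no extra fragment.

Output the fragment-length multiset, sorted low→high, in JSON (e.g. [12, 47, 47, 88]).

Site scan:
  DwuIV CGAAA/0: at [17, 36, 49, 62] ⇒ [17, 36, 49, 62]
  HnxVI GGCG/4: at [5, 23, 68] ⇒ [9, 27, 72]
  IvoV CTGGCT/5: at [11, 30, 54, 74] ⇒ [16, 35, 59, 79]

All cut coordinates (distinct, sorted): [9, 16, 17, 27, 35, 36, 49, 59, 62, 72, 79]

Fragments:
  [0,9): 9 bp
  [9,16): 7 bp
  [16,17): 1 bp
  [17,27): 10 bp
  [27,35): 8 bp
  [35,36): 1 bp
  [36,49): 13 bp
  [49,59): 10 bp
  [59,62): 3 bp
  [62,72): 10 bp
  [72,79): 7 bp
  [79,82): 3 bp

[1,1,3,3,7,7,8,9,10,10,10,13]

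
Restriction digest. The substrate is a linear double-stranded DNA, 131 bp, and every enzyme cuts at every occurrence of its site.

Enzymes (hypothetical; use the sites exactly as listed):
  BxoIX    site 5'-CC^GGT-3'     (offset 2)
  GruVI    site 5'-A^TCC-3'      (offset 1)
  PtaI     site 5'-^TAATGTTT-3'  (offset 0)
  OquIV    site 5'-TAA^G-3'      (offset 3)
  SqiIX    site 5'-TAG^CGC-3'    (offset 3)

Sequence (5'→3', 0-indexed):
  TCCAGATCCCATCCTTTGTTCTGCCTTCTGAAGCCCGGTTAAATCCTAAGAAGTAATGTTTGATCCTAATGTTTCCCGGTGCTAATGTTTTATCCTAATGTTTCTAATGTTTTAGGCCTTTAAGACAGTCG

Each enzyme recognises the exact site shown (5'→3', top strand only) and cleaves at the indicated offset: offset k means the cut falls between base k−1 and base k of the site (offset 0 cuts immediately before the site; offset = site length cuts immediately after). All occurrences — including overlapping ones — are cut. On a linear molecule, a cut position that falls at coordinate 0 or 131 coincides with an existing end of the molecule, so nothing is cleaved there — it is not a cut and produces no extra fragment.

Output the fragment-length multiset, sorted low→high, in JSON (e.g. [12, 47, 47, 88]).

[3,3,4,5,5,6,6,7,8,9,10,10,11,19,25]

Scan for sites:
  BxoIX (CCGGT, off=2): starts [34, 75] → cuts [36, 77]
  GruVI (ATCC, off=1): starts [5, 10, 42, 62, 91] → cuts [6, 11, 43, 63, 92]
  PtaI (TAATGTTT, off=0): starts [53, 66, 82, 95, 104] → cuts [53, 66, 82, 95, 104]
  OquIV (TAAG, off=3): starts [46, 120] → cuts [49, 123]
  SqiIX (TAGCGC, off=3): no sites

All cut coordinates (distinct, sorted): [6, 11, 36, 43, 49, 53, 63, 66, 77, 82, 92, 95, 104, 123]

Fragment lengths:
  [0,6): 6 bp
  [6,11): 5 bp
  [11,36): 25 bp
  [36,43): 7 bp
  [43,49): 6 bp
  [49,53): 4 bp
  [53,63): 10 bp
  [63,66): 3 bp
  [66,77): 11 bp
  [77,82): 5 bp
  [82,92): 10 bp
  [92,95): 3 bp
  [95,104): 9 bp
  [104,123): 19 bp
  [123,131): 8 bp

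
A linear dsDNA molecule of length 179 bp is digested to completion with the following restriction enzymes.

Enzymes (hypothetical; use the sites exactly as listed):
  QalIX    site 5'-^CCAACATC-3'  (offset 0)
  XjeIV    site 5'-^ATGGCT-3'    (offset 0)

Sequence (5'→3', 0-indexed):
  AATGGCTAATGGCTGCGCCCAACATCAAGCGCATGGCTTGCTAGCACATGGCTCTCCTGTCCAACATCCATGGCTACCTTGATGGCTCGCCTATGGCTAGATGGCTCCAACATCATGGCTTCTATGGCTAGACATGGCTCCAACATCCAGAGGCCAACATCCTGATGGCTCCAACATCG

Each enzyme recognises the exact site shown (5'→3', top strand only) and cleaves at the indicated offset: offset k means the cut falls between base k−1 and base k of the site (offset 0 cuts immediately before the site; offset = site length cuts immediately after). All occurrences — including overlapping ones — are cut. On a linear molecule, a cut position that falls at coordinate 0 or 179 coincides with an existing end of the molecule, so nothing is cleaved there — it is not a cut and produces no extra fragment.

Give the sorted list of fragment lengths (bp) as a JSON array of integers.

Per-enzyme occurrences:
  QalIX CCAACATC/0: at [18, 60, 106, 139, 153, 170] ⇒ [18, 60, 106, 139, 153, 170]
  XjeIV ATGGCT/0: at [1, 8, 32, 47, 69, 81, 92, 100, 114, 123, 133, 164] ⇒ [1, 8, 32, 47, 69, 81, 92, 100, 114, 123, 133, 164]

All cut coordinates (distinct, sorted): [1, 8, 18, 32, 47, 60, 69, 81, 92, 100, 106, 114, 123, 133, 139, 153, 164, 170]

Fragment lengths:
  [0,1): 1 bp
  [1,8): 7 bp
  [8,18): 10 bp
  [18,32): 14 bp
  [32,47): 15 bp
  [47,60): 13 bp
  [60,69): 9 bp
  [69,81): 12 bp
  [81,92): 11 bp
  [92,100): 8 bp
  [100,106): 6 bp
  [106,114): 8 bp
  [114,123): 9 bp
  [123,133): 10 bp
  [133,139): 6 bp
  [139,153): 14 bp
  [153,164): 11 bp
  [164,170): 6 bp
  [170,179): 9 bp

[1,6,6,6,7,8,8,9,9,9,10,10,11,11,12,13,14,14,15]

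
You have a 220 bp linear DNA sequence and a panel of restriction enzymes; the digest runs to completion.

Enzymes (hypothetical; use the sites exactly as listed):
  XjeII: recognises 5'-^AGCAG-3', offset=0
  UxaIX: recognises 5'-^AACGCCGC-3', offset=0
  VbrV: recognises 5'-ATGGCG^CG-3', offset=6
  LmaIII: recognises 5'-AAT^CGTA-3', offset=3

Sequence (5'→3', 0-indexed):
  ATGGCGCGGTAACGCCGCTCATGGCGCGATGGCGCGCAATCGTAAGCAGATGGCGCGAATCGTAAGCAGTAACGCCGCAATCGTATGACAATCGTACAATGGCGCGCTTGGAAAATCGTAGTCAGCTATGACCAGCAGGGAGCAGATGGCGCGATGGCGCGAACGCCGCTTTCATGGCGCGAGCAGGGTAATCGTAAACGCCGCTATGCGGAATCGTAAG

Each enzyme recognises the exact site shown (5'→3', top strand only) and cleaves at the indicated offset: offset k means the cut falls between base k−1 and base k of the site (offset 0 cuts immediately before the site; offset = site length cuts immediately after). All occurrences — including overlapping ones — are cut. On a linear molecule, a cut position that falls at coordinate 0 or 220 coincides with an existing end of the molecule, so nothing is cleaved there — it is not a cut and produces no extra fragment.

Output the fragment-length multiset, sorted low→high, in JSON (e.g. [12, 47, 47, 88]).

[2,2,4,4,4,4,5,6,6,6,6,7,8,8,11,11,11,11,11,12,12,16,17,18,18]

Site scan:
  XjeII (AGCAG, off=0): starts [44, 64, 133, 140, 181] → cuts [44, 64, 133, 140, 181]
  UxaIX (AACGCCGC, off=0): starts [10, 70, 161, 196] → cuts [10, 70, 161, 196]
  VbrV (ATGGCGCG, off=6): starts [0, 20, 28, 49, 98, 145, 153, 173] → cuts [6, 26, 34, 55, 104, 151, 159, 179]
  LmaIII (AATCGTA, off=3): starts [37, 57, 78, 89, 113, 189, 211] → cuts [40, 60, 81, 92, 116, 192, 214]

All cut coordinates (distinct, sorted): [6, 10, 26, 34, 40, 44, 55, 60, 64, 70, 81, 92, 104, 116, 133, 140, 151, 159, 161, 179, 181, 192, 196, 214]

Fragments:
  [0,6): 6 bp
  [6,10): 4 bp
  [10,26): 16 bp
  [26,34): 8 bp
  [34,40): 6 bp
  [40,44): 4 bp
  [44,55): 11 bp
  [55,60): 5 bp
  [60,64): 4 bp
  [64,70): 6 bp
  [70,81): 11 bp
  [81,92): 11 bp
  [92,104): 12 bp
  [104,116): 12 bp
  [116,133): 17 bp
  [133,140): 7 bp
  [140,151): 11 bp
  [151,159): 8 bp
  [159,161): 2 bp
  [161,179): 18 bp
  [179,181): 2 bp
  [181,192): 11 bp
  [192,196): 4 bp
  [196,214): 18 bp
  [214,220): 6 bp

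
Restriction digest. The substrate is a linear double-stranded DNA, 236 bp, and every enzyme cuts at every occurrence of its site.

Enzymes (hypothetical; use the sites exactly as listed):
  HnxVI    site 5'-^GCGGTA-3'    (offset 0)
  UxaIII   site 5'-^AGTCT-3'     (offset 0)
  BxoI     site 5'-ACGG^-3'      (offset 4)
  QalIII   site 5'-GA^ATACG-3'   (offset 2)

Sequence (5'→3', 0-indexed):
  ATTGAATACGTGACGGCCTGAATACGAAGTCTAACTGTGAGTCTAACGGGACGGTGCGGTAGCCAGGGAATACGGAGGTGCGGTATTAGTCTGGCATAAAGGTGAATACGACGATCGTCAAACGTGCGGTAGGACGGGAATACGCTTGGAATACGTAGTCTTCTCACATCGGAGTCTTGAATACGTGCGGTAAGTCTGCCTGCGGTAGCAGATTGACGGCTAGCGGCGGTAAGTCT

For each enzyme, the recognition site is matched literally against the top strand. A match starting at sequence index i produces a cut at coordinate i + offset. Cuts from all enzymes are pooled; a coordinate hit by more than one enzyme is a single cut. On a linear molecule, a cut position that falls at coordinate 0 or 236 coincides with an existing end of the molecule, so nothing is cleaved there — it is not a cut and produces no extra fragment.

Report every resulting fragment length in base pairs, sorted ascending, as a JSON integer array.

[1,2,4,5,5,5,5,6,6,6,6,6,6,6,8,8,9,10,11,11,12,12,14,16,18,18,20]

Site scan:
  HnxVI (GCGGTA, off=0): starts [55, 79, 125, 186, 201, 225] → cuts [55, 79, 125, 186, 201, 225]
  UxaIII (AGTCT, off=0): starts [27, 39, 87, 156, 172, 192, 231] → cuts [27, 39, 87, 156, 172, 192, 231]
  BxoI (ACGG, off=4): starts [12, 45, 50, 71, 133, 215] → cuts [16, 49, 54, 75, 137, 219]
  QalIII (GAATACG, off=2): starts [3, 19, 67, 103, 137, 148, 178] → cuts [5, 21, 69, 105, 139, 150, 180]

Pooled cuts: [5, 16, 21, 27, 39, 49, 54, 55, 69, 75, 79, 87, 105, 125, 137, 139, 150, 156, 172, 180, 186, 192, 201, 219, 225, 231]

Fragments:
  [0,5): 5 bp
  [5,16): 11 bp
  [16,21): 5 bp
  [21,27): 6 bp
  [27,39): 12 bp
  [39,49): 10 bp
  [49,54): 5 bp
  [54,55): 1 bp
  [55,69): 14 bp
  [69,75): 6 bp
  [75,79): 4 bp
  [79,87): 8 bp
  [87,105): 18 bp
  [105,125): 20 bp
  [125,137): 12 bp
  [137,139): 2 bp
  [139,150): 11 bp
  [150,156): 6 bp
  [156,172): 16 bp
  [172,180): 8 bp
  [180,186): 6 bp
  [186,192): 6 bp
  [192,201): 9 bp
  [201,219): 18 bp
  [219,225): 6 bp
  [225,231): 6 bp
  [231,236): 5 bp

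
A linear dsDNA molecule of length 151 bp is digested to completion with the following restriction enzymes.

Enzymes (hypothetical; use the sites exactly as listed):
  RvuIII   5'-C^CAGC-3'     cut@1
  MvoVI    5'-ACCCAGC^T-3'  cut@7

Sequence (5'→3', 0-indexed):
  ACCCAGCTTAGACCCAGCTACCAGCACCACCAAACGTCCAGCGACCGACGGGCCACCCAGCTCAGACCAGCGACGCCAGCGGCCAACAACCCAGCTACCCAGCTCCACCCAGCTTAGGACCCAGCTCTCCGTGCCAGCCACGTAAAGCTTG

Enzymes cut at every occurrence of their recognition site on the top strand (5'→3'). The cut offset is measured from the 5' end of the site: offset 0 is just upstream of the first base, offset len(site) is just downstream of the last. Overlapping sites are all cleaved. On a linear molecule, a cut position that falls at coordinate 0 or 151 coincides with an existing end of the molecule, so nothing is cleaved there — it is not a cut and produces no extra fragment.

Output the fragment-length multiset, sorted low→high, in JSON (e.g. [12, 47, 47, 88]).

[3,3,4,4,4,4,4,4,4,4,6,6,7,8,9,9,15,17,17,19]

Scan for sites:
  RvuIII CCAGC/1: at [2, 13, 20, 37, 56, 66, 75, 90, 98, 108, 120, 133] ⇒ [3, 14, 21, 38, 57, 67, 76, 91, 99, 109, 121, 134]
  MvoVI ACCCAGCT/7: at [0, 11, 54, 88, 96, 106, 118] ⇒ [7, 18, 61, 95, 103, 113, 125]

All cut coordinates (distinct, sorted): [3, 7, 14, 18, 21, 38, 57, 61, 67, 76, 91, 95, 99, 103, 109, 113, 121, 125, 134]

Fragment lengths:
  [0,3): 3 bp
  [3,7): 4 bp
  [7,14): 7 bp
  [14,18): 4 bp
  [18,21): 3 bp
  [21,38): 17 bp
  [38,57): 19 bp
  [57,61): 4 bp
  [61,67): 6 bp
  [67,76): 9 bp
  [76,91): 15 bp
  [91,95): 4 bp
  [95,99): 4 bp
  [99,103): 4 bp
  [103,109): 6 bp
  [109,113): 4 bp
  [113,121): 8 bp
  [121,125): 4 bp
  [125,134): 9 bp
  [134,151): 17 bp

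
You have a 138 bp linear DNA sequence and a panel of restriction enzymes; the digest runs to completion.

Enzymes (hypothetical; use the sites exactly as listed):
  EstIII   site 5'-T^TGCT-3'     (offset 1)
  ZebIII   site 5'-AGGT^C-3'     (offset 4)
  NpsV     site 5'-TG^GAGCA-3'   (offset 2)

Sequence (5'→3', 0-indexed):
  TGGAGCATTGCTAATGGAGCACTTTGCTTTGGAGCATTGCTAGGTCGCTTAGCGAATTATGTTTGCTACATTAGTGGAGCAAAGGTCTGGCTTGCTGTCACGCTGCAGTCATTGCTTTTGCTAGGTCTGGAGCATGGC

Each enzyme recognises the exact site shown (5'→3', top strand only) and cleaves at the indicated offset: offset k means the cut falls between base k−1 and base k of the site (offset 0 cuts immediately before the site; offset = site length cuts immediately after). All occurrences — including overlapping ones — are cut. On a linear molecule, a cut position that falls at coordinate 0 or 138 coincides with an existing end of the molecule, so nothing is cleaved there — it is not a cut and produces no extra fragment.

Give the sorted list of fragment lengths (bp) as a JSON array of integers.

Site scan:
  EstIII (TTGCT, off=1): starts [7, 23, 36, 62, 91, 111, 117] → cuts [8, 24, 37, 63, 92, 112, 118]
  ZebIII (AGGTC, off=4): starts [41, 82, 122] → cuts [45, 86, 126]
  NpsV (TGGAGCA, off=2): starts [0, 14, 29, 74, 127] → cuts [2, 16, 31, 76, 129]

Pooled cuts: [2, 8, 16, 24, 31, 37, 45, 63, 76, 86, 92, 112, 118, 126, 129]

Fragments:
  [0,2): 2 bp
  [2,8): 6 bp
  [8,16): 8 bp
  [16,24): 8 bp
  [24,31): 7 bp
  [31,37): 6 bp
  [37,45): 8 bp
  [45,63): 18 bp
  [63,76): 13 bp
  [76,86): 10 bp
  [86,92): 6 bp
  [92,112): 20 bp
  [112,118): 6 bp
  [118,126): 8 bp
  [126,129): 3 bp
  [129,138): 9 bp

[2,3,6,6,6,6,7,8,8,8,8,9,10,13,18,20]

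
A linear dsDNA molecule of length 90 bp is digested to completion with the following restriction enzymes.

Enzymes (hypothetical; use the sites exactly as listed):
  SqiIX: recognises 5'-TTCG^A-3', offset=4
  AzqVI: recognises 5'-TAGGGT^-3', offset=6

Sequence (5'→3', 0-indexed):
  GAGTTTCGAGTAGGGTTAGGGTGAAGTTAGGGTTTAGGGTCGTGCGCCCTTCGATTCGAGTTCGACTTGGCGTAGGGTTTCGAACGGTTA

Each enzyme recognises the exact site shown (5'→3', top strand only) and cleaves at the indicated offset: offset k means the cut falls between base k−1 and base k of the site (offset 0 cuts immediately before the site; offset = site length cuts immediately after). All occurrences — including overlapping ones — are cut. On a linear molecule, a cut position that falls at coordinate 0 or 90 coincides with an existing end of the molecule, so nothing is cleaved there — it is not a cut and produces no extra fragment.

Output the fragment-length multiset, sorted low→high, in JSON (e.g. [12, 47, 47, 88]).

Per-enzyme occurrences:
  SqiIX (TTCGA, off=4): starts [4, 49, 54, 60, 78] → cuts [8, 53, 58, 64, 82]
  AzqVI (TAGGGT, off=6): starts [10, 16, 27, 34, 72] → cuts [16, 22, 33, 40, 78]

Pooled cuts: [8, 16, 22, 33, 40, 53, 58, 64, 78, 82]

Fragment lengths:
  [0,8): 8 bp
  [8,16): 8 bp
  [16,22): 6 bp
  [22,33): 11 bp
  [33,40): 7 bp
  [40,53): 13 bp
  [53,58): 5 bp
  [58,64): 6 bp
  [64,78): 14 bp
  [78,82): 4 bp
  [82,90): 8 bp

[4,5,6,6,7,8,8,8,11,13,14]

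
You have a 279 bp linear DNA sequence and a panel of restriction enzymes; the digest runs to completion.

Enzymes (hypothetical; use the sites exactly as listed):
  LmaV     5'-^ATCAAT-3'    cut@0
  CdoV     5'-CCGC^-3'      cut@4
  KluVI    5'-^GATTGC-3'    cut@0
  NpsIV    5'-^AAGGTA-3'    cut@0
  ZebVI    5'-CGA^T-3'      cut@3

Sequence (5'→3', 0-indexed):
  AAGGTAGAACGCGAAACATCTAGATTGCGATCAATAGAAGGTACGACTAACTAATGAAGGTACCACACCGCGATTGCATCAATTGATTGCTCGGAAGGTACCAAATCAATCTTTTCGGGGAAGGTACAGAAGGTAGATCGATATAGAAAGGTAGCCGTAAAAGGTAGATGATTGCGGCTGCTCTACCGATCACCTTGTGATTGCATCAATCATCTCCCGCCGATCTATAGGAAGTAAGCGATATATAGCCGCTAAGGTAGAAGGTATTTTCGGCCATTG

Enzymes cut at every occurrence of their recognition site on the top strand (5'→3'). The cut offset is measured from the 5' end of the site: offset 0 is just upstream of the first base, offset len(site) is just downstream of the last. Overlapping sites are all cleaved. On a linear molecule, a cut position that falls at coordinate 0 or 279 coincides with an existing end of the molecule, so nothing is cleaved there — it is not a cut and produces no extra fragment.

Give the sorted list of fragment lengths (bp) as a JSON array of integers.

[1,1,2,3,4,6,6,7,7,7,7,9,9,9,10,10,11,12,13,15,16,16,18,19,19,20,22]

Scan for sites:
  LmaV (ATCAAT, off=0): starts [29, 77, 104, 204] → cuts [29, 77, 104, 204]
  CdoV (CCGC, off=4): starts [67, 216, 248] → cuts [71, 220, 252]
  KluVI (GATTGC, off=0): starts [22, 71, 84, 169, 198] → cuts [22, 71, 84, 169, 198]
  NpsIV (AAGGTA, off=0): starts [0, 37, 56, 94, 120, 129, 147, 160, 253, 260] → cuts [37, 56, 94, 120, 129, 147, 160, 253, 260] (position 0 is a terminus of the linear molecule — no cut)
  ZebVI (CGAT, off=3): starts [27, 70, 138, 186, 220, 238] → cuts [30, 73, 141, 189, 223, 241]

Pooled cuts: [22, 29, 30, 37, 56, 71, 73, 77, 84, 94, 104, 120, 129, 141, 147, 160, 169, 189, 198, 204, 220, 223, 241, 252, 253, 260]

Fragment lengths:
  [0,22): 22 bp
  [22,29): 7 bp
  [29,30): 1 bp
  [30,37): 7 bp
  [37,56): 19 bp
  [56,71): 15 bp
  [71,73): 2 bp
  [73,77): 4 bp
  [77,84): 7 bp
  [84,94): 10 bp
  [94,104): 10 bp
  [104,120): 16 bp
  [120,129): 9 bp
  [129,141): 12 bp
  [141,147): 6 bp
  [147,160): 13 bp
  [160,169): 9 bp
  [169,189): 20 bp
  [189,198): 9 bp
  [198,204): 6 bp
  [204,220): 16 bp
  [220,223): 3 bp
  [223,241): 18 bp
  [241,252): 11 bp
  [252,253): 1 bp
  [253,260): 7 bp
  [260,279): 19 bp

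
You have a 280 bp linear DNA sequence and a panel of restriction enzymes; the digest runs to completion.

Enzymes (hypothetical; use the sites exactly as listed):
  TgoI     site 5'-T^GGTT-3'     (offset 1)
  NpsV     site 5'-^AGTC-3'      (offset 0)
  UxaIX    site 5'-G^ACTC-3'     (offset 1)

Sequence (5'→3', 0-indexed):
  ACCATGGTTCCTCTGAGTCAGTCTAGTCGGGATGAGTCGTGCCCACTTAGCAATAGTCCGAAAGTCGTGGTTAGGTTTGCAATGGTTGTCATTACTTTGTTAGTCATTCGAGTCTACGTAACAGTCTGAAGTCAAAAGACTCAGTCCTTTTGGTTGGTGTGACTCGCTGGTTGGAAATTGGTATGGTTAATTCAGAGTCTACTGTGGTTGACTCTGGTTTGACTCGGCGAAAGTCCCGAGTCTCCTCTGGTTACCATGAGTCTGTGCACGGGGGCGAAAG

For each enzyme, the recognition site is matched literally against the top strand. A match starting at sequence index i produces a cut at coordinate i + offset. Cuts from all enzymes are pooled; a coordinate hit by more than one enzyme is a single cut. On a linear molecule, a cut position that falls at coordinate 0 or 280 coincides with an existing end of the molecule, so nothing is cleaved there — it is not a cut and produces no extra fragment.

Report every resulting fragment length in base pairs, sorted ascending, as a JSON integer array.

Site scan:
  TgoI TGGTT/1: at [4, 67, 82, 150, 167, 183, 204, 214, 247] ⇒ [5, 68, 83, 151, 168, 184, 205, 215, 248]
  NpsV AGTC/0: at [15, 19, 24, 34, 54, 62, 101, 110, 122, 129, 142, 195, 231, 238, 258] ⇒ [15, 19, 24, 34, 54, 62, 101, 110, 122, 129, 142, 195, 231, 238, 258]
  UxaIX GACTC/1: at [137, 160, 209, 220] ⇒ [138, 161, 210, 221]

Pooled cuts: [5, 15, 19, 24, 34, 54, 62, 68, 83, 101, 110, 122, 129, 138, 142, 151, 161, 168, 184, 195, 205, 210, 215, 221, 231, 238, 248, 258]

Fragments:
  [0,5): 5 bp
  [5,15): 10 bp
  [15,19): 4 bp
  [19,24): 5 bp
  [24,34): 10 bp
  [34,54): 20 bp
  [54,62): 8 bp
  [62,68): 6 bp
  [68,83): 15 bp
  [83,101): 18 bp
  [101,110): 9 bp
  [110,122): 12 bp
  [122,129): 7 bp
  [129,138): 9 bp
  [138,142): 4 bp
  [142,151): 9 bp
  [151,161): 10 bp
  [161,168): 7 bp
  [168,184): 16 bp
  [184,195): 11 bp
  [195,205): 10 bp
  [205,210): 5 bp
  [210,215): 5 bp
  [215,221): 6 bp
  [221,231): 10 bp
  [231,238): 7 bp
  [238,248): 10 bp
  [248,258): 10 bp
  [258,280): 22 bp

[4,4,5,5,5,5,6,6,7,7,7,8,9,9,9,10,10,10,10,10,10,10,11,12,15,16,18,20,22]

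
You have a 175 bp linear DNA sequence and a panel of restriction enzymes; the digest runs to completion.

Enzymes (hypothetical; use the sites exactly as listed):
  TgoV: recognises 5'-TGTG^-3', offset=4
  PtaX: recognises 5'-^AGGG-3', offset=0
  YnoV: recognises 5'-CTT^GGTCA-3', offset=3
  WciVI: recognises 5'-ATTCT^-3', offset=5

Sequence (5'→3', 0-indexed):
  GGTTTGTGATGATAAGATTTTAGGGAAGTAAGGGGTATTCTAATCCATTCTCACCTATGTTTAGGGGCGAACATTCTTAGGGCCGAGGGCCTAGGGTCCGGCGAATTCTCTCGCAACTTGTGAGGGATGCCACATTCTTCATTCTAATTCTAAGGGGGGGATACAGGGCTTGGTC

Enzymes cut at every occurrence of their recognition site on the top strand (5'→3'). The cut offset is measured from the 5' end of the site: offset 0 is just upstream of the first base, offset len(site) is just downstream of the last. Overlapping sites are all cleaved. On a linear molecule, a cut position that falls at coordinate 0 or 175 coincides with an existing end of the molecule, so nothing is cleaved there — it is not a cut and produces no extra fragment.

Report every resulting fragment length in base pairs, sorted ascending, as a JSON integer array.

Per-enzyme occurrences:
  TgoV (TGTG, off=4): starts [4, 118] → cuts [8, 122]
  PtaX (AGGG, off=0): starts [21, 30, 62, 78, 85, 92, 122, 152, 164] → cuts [21, 30, 62, 78, 85, 92, 122, 152, 164]
  YnoV (CTTGGTCA, off=3): no sites
  WciVI (ATTCT, off=5): starts [36, 46, 72, 104, 133, 140, 146] → cuts [41, 51, 77, 109, 138, 145, 151]

Pooled cuts: [8, 21, 30, 41, 51, 62, 77, 78, 85, 92, 109, 122, 138, 145, 151, 152, 164]

Fragments:
  [0,8): 8 bp
  [8,21): 13 bp
  [21,30): 9 bp
  [30,41): 11 bp
  [41,51): 10 bp
  [51,62): 11 bp
  [62,77): 15 bp
  [77,78): 1 bp
  [78,85): 7 bp
  [85,92): 7 bp
  [92,109): 17 bp
  [109,122): 13 bp
  [122,138): 16 bp
  [138,145): 7 bp
  [145,151): 6 bp
  [151,152): 1 bp
  [152,164): 12 bp
  [164,175): 11 bp

[1,1,6,7,7,7,8,9,10,11,11,11,12,13,13,15,16,17]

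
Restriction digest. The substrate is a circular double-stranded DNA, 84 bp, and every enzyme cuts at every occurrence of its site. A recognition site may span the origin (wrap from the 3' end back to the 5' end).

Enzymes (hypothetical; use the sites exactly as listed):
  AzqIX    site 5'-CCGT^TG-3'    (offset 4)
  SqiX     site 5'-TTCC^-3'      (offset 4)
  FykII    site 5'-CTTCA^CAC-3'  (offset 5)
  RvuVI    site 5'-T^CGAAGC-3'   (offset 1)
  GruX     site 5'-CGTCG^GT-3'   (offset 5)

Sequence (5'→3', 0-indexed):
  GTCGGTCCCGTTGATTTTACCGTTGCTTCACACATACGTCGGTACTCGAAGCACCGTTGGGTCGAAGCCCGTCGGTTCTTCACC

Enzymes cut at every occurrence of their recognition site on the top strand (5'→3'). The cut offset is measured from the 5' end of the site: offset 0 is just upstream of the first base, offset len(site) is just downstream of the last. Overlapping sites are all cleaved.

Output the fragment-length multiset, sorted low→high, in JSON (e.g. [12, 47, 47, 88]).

[5,5,7,7,11,11,12,12,14]

Scan for sites:
  AzqIX CCGTTG/4: at [7, 19, 53] ⇒ [11, 23, 57]
  SqiX (TTCC, off=4): no sites
  FykII CTTCACAC/5: at [25] ⇒ [30]
  RvuVI TCGAAGC/1: at [45, 61] ⇒ [46, 62]
  GruX CGTCGGT/5: at [36, 69, 83] ⇒ [4, 41, 74]

Pooled cuts: [4, 11, 23, 30, 41, 46, 57, 62, 74]

Fragments:
  4→11: 7 bp
  11→23: 12 bp
  23→30: 7 bp
  30→41: 11 bp
  41→46: 5 bp
  46→57: 11 bp
  57→62: 5 bp
  62→74: 12 bp
  74→4 (wrap): 84-74+4 = 14 bp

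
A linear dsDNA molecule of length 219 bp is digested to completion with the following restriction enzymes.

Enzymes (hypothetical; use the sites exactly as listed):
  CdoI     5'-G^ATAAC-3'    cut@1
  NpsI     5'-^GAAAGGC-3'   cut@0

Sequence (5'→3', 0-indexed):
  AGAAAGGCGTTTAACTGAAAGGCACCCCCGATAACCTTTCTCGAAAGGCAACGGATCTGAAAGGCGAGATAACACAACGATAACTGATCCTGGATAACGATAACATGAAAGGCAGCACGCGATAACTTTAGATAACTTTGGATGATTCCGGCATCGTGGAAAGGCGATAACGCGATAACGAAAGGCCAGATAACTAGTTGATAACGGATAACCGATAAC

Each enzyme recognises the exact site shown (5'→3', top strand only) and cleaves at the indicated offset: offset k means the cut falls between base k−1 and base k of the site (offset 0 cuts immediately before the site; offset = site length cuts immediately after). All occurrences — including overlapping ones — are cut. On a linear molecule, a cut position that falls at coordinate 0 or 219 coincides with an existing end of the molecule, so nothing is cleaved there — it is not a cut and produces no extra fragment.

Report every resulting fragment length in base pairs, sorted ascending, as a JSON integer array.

Scan for sites:
  CdoI (GATAAC, off=1): starts [29, 67, 78, 92, 98, 120, 130, 165, 173, 188, 199, 206, 213] → cuts [30, 68, 79, 93, 99, 121, 131, 166, 174, 189, 200, 207, 214]
  NpsI (GAAAGGC, off=0): starts [1, 16, 42, 58, 106, 158, 179] → cuts [1, 16, 42, 58, 106, 158, 179]

Pooled cuts: [1, 16, 30, 42, 58, 68, 79, 93, 99, 106, 121, 131, 158, 166, 174, 179, 189, 200, 207, 214]

Fragments:
  [0,1): 1 bp
  [1,16): 15 bp
  [16,30): 14 bp
  [30,42): 12 bp
  [42,58): 16 bp
  [58,68): 10 bp
  [68,79): 11 bp
  [79,93): 14 bp
  [93,99): 6 bp
  [99,106): 7 bp
  [106,121): 15 bp
  [121,131): 10 bp
  [131,158): 27 bp
  [158,166): 8 bp
  [166,174): 8 bp
  [174,179): 5 bp
  [179,189): 10 bp
  [189,200): 11 bp
  [200,207): 7 bp
  [207,214): 7 bp
  [214,219): 5 bp

[1,5,5,6,7,7,7,8,8,10,10,10,11,11,12,14,14,15,15,16,27]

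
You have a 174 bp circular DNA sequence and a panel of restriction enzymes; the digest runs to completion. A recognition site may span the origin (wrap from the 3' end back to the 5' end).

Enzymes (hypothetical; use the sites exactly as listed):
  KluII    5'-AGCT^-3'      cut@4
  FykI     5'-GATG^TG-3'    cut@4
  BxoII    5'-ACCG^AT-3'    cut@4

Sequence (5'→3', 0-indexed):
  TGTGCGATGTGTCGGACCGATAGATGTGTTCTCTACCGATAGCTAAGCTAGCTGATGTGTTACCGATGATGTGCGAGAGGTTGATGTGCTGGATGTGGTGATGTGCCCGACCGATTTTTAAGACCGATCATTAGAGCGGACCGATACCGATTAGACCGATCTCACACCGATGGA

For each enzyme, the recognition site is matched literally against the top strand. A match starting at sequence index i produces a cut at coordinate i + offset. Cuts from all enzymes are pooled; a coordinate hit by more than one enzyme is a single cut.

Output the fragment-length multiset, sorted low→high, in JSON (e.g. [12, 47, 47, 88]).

Site scan:
  KluII (AGCT, off=4): starts [40, 45, 49] → cuts [44, 49, 53]
  FykI (GATGTG, off=4): starts [5, 22, 53, 67, 82, 91, 99, 172] → cuts [2, 9, 26, 57, 71, 86, 95, 103]
  BxoII (ACCGAT, off=4): starts [15, 34, 61, 109, 122, 139, 145, 154, 165] → cuts [19, 38, 65, 113, 126, 143, 149, 158, 169]

All cut coordinates (distinct, sorted): [2, 9, 19, 26, 38, 44, 49, 53, 57, 65, 71, 86, 95, 103, 113, 126, 143, 149, 158, 169]

Fragments:
  2→9: 7 bp
  9→19: 10 bp
  19→26: 7 bp
  26→38: 12 bp
  38→44: 6 bp
  44→49: 5 bp
  49→53: 4 bp
  53→57: 4 bp
  57→65: 8 bp
  65→71: 6 bp
  71→86: 15 bp
  86→95: 9 bp
  95→103: 8 bp
  103→113: 10 bp
  113→126: 13 bp
  126→143: 17 bp
  143→149: 6 bp
  149→158: 9 bp
  158→169: 11 bp
  169→2 (wrap): 174-169+2 = 7 bp

[4,4,5,6,6,6,7,7,7,8,8,9,9,10,10,11,12,13,15,17]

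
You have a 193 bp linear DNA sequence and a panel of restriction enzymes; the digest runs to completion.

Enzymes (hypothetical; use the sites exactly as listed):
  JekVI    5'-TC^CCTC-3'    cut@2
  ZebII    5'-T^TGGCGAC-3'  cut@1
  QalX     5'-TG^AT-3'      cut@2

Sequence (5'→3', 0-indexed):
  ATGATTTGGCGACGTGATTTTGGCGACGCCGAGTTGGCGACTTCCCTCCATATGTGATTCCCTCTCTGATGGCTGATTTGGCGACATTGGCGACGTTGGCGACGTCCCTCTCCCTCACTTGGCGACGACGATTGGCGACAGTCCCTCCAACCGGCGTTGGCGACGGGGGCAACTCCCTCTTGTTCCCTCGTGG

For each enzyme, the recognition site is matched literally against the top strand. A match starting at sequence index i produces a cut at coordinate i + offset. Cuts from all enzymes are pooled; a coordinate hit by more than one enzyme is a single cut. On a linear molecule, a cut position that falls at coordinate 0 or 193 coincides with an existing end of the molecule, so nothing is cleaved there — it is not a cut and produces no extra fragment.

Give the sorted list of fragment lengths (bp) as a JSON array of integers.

Scan for sites:
  JekVI (TCCCTC, off=2): starts [42, 58, 104, 110, 141, 173, 183] → cuts [44, 60, 106, 112, 143, 175, 185]
  ZebII (TTGGCGAC, off=1): starts [5, 19, 33, 77, 86, 95, 118, 131, 156] → cuts [6, 20, 34, 78, 87, 96, 119, 132, 157]
  QalX (TGAT, off=2): starts [1, 14, 54, 66, 73] → cuts [3, 16, 56, 68, 75]

All cut coordinates (distinct, sorted): [3, 6, 16, 20, 34, 44, 56, 60, 68, 75, 78, 87, 96, 106, 112, 119, 132, 143, 157, 175, 185]

Fragments:
  [0,3): 3 bp
  [3,6): 3 bp
  [6,16): 10 bp
  [16,20): 4 bp
  [20,34): 14 bp
  [34,44): 10 bp
  [44,56): 12 bp
  [56,60): 4 bp
  [60,68): 8 bp
  [68,75): 7 bp
  [75,78): 3 bp
  [78,87): 9 bp
  [87,96): 9 bp
  [96,106): 10 bp
  [106,112): 6 bp
  [112,119): 7 bp
  [119,132): 13 bp
  [132,143): 11 bp
  [143,157): 14 bp
  [157,175): 18 bp
  [175,185): 10 bp
  [185,193): 8 bp

[3,3,3,4,4,6,7,7,8,8,9,9,10,10,10,10,11,12,13,14,14,18]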